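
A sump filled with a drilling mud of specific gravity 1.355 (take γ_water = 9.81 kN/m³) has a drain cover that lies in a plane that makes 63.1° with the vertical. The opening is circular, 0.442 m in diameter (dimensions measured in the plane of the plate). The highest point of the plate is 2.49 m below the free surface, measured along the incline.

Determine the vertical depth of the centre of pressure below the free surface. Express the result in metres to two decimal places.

h_p = 1.23 m

γ = 1.355 × 9.81 = 13.29255 kN/m³.
The plate makes 63.1° with the vertical, i.e. θ = 90° − 63.1° = 26.9° to the horizontal. Measuring y along the incline from the free-surface line, vertical depth h = y·sinθ with sinθ = 0.452435.
The centroid is at the centre, 0.221 m below the top of the plate, so y_c = 2.49 + 0.221 = 2.711 m and h_c = 2.711 × 0.452435 = 1.22655 m.
A = π(0.221)² = 0.153439 m².
Resultant F = γ·h_c·A = 13.29255 × 1.22655 × 0.153439 = 2.50167 kN.
I_c = πr⁴/4 = π × 0.221⁴/4 = 0.00187352 m⁴.
Centre of pressure: y_p = y_c + I_c/(y_c·A) = 2.711 + 0.00187352/(2.711 × 0.153439) = 2.711 + 0.00450394 = 2.7155 m along the plane.
Vertically, h_p = y_p·sinθ = 2.7155 × 0.452435 = 1.22859 m.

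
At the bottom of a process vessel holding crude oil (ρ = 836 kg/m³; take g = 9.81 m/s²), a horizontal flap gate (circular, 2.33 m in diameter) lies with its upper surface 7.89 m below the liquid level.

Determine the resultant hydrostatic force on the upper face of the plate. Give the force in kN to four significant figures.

γ = ρg = 836 × 9.81 / 1000 = 8.20116 kN/m³.
The plate is horizontal, so pressure is uniform at p = γ·h = 8.20116 × 7.89 = 64.7072 kN/m².
A = π(1.165)² = 4.26385 m².
F = p·A = 64.7072 × 4.26385 = 275.902 kN.

F ≈ 275.9 kN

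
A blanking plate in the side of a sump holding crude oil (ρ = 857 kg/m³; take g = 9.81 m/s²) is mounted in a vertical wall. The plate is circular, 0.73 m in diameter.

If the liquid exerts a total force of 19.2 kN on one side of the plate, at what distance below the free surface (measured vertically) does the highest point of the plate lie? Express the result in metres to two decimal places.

d_top ≈ 5.09 m

γ = ρg = 857 × 9.81 / 1000 = 8.40717 kN/m³.
A = π(0.365)² = 0.418539 m².
From F = γ·h_c·A, the centroid depth is h_c = 19.2/(8.40717 × 0.418539) = 5.45652 m.
The centroid is at the centre, 0.365 m below the top of the plate, so the highest point sits at h_top = 5.45652 − 0.365 = 5.09152 m below the surface.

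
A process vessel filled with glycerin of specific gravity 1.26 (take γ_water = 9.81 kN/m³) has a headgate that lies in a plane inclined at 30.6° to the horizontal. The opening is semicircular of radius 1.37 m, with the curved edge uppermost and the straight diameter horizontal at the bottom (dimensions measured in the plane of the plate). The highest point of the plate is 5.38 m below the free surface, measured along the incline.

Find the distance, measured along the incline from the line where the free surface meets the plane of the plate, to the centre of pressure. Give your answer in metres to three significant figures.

γ = 1.26 × 9.81 = 12.3606 kN/m³.
Let θ = 30.6° be the plate's angle to the horizontal; measure y along the incline from where the plane meets the free surface. Vertical depth h = y·sinθ with sinθ = 0.509041.
The centroid lies 4r/(3π) = 0.581446 m above the diameter, so r − 4r/(3π) = 1.37 − 0.581446 = 0.788554 m below the topmost point, so y_c = 5.38 + 0.788554 = 6.16855 m and h_c = 6.16855 × 0.509041 = 3.14004 m.
A = πr²/2 = π × 1.37²/2 = 2.94823 m².
Resultant F = γ·h_c·A = 12.3606 × 3.14004 × 2.94823 = 114.429 kN.
I_c = (π/8 − 8/(9π))·r⁴ = 0.109757 × 1.37⁴ = 0.386647 m⁴.
Centre of pressure: y_p = y_c + I_c/(y_c·A) = 6.16855 + 0.386647/(6.16855 × 2.94823) = 6.16855 + 0.0212603 = 6.18981 m along the plane.

y_p = 6.19 m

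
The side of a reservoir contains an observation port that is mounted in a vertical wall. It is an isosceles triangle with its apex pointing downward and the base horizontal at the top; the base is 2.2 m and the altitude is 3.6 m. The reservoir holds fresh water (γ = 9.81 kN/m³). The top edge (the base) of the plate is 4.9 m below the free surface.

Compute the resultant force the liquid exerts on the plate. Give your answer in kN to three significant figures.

F ≈ 237 kN

γ = 9.81 kN/m³.
With the apex down, the centroid sits h/3 = 3.6/3 = 1.2 m below the base (the top edge), so the centroid depth is h_c = 4.9 + 1.2 = 6.1 m.
A = ½ × 2.2 × 3.6 = 3.96 m².
Resultant F = γ·h_c·A = 9.81 × 6.1 × 3.96 = 236.97 kN.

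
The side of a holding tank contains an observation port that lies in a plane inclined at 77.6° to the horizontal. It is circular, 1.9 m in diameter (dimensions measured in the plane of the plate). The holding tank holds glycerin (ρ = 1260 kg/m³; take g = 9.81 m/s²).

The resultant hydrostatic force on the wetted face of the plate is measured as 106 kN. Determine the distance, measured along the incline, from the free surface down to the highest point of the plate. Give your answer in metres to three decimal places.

γ = ρg = 1260 × 9.81 / 1000 = 12.3606 kN/m³.
A = π(0.95)² = 2.83529 m².
From F = γ·h_c·A, the centroid depth is h_c = 106/(12.3606 × 2.83529) = 3.02461 m.
Let θ = 77.6° be the plate's angle to the horizontal; measure y along the incline from where the plane meets the free surface. Vertical depth h = y·sinθ with sinθ = 0.976672.
Along the incline, y_c = h_c/sinθ = 3.02461/0.976672 = 3.09685 m.
The centroid is at the centre, 0.95 m below the top of the plate, so the highest point sits at y_top = 3.09685 − 0.95 = 2.14685 m along the incline.

y_top ≈ 2.147 m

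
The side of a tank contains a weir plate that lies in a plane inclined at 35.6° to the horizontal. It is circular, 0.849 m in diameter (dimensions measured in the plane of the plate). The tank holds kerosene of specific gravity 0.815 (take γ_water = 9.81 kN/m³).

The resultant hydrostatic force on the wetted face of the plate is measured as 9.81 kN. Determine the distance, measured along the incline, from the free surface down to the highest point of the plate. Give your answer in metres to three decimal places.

y_top ≈ 3.299 m

γ = 0.815 × 9.81 = 7.99515 kN/m³.
A = π(0.4245)² = 0.566116 m².
From F = γ·h_c·A, the centroid depth is h_c = 9.81/(7.99515 × 0.566116) = 2.16739 m.
Let θ = 35.6° be the plate's angle to the horizontal; measure y along the incline from where the plane meets the free surface. Vertical depth h = y·sinθ with sinθ = 0.582123.
Along the incline, y_c = h_c/sinθ = 2.16739/0.582123 = 3.72325 m.
The centroid is at the centre, 0.4245 m below the top of the plate, so the highest point sits at y_top = 3.72325 − 0.4245 = 3.29875 m along the incline.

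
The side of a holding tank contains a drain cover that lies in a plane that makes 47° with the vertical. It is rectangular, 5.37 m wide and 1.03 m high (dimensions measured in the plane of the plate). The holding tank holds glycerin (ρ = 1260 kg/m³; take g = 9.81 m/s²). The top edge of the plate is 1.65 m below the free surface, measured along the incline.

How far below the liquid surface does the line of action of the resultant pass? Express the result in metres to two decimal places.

γ = ρg = 1260 × 9.81 / 1000 = 12.3606 kN/m³.
The plate makes 47° with the vertical, i.e. θ = 90° − 47° = 43° to the horizontal. Measuring y along the incline from the free-surface line, vertical depth h = y·sinθ with sinθ = 0.681998.
The centroid lies 1.03/2 = 0.515 m below the top edge, so y_c = 1.65 + 0.515 = 2.165 m and h_c = 2.165 × 0.681998 = 1.47653 m.
A = 5.37 × 1.03 = 5.5311 m².
Resultant F = γ·h_c·A = 12.3606 × 1.47653 × 5.5311 = 100.947 kN.
I_c = b·h³/12 = 5.37 × 1.03³/12 = 0.488995 m⁴.
Centre of pressure: y_p = y_c + I_c/(y_c·A) = 2.165 + 0.488995/(2.165 × 5.5311) = 2.165 + 0.0408352 = 2.20584 m along the plane.
Vertically, h_p = y_p·sinθ = 2.20584 × 0.681998 = 1.50438 m.

h_p = 1.50 m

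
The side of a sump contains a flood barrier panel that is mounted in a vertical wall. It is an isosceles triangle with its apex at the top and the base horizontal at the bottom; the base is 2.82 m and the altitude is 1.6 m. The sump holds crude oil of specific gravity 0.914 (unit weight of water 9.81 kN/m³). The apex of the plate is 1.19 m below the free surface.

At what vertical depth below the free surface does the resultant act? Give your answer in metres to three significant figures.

h_p = 2.32 m

γ = 0.914 × 9.81 = 8.96634 kN/m³.
With the apex up, the centroid sits 2h/3 = 2 × 1.6/3 = 1.06667 m below the apex, so the centroid depth is h_c = 1.19 + 1.06667 = 2.25667 m.
A = ½ × 2.82 × 1.6 = 2.256 m².
Resultant F = γ·h_c·A = 8.96634 × 2.25667 × 2.256 = 45.6481 kN.
I_c = b·h³/36 = 2.82 × 1.6³/36 = 0.320853 m⁴.
Centre of pressure: y_p = y_c + I_c/(y_c·A) = 2.25667 + 0.320853/(2.25667 × 2.256) = 2.25667 + 0.063023 = 2.31969 m along the plane.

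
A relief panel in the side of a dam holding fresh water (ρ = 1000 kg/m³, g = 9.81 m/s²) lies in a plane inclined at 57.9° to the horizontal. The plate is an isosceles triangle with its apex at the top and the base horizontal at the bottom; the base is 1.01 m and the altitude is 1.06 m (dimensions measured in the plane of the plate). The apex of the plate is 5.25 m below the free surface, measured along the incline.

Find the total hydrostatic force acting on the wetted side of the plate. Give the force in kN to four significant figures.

γ = ρg = 1000 × 9.81 = 9810 N/m³ = 9.81 kN/m³.
Let θ = 57.9° be the plate's angle to the horizontal; measure y along the incline from where the plane meets the free surface. Vertical depth h = y·sinθ with sinθ = 0.847122.
With the apex up, the centroid sits 2h/3 = 2 × 1.06/3 = 0.706667 m below the apex, so y_c = 5.25 + 0.706667 = 5.95667 m and h_c = 5.95667 × 0.847122 = 5.04603 m.
A = ½ × 1.01 × 1.06 = 0.5353 m².
Resultant F = γ·h_c·A = 9.81 × 5.04603 × 0.5353 = 26.4982 kN.

F ≈ 26.50 kN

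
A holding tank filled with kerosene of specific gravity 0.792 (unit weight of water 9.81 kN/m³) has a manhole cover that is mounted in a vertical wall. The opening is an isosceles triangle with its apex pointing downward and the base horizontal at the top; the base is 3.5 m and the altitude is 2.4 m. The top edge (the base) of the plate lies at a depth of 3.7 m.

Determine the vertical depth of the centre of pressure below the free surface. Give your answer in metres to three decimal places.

h_p = 4.571 m

γ = 0.792 × 9.81 = 7.76952 kN/m³.
With the apex down, the centroid sits h/3 = 2.4/3 = 0.8 m below the base (the top edge), so the centroid depth is h_c = 3.7 + 0.8 = 4.5 m.
A = ½ × 3.5 × 2.4 = 4.2 m².
Resultant F = γ·h_c·A = 7.76952 × 4.5 × 4.2 = 146.844 kN.
I_c = b·h³/36 = 3.5 × 2.4³/36 = 1.344 m⁴.
Centre of pressure: y_p = y_c + I_c/(y_c·A) = 4.5 + 1.344/(4.5 × 4.2) = 4.5 + 0.0711111 = 4.57111 m along the plane.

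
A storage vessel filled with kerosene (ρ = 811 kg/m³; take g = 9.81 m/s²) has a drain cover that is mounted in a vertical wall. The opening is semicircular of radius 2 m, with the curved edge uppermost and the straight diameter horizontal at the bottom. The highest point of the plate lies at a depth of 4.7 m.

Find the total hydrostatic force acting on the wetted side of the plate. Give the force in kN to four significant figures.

γ = ρg = 811 × 9.81 / 1000 = 7.95591 kN/m³.
The centroid lies 4r/(3π) = 0.848826 m above the diameter, so r − 4r/(3π) = 2 − 0.848826 = 1.15117 m below the topmost point, so the centroid depth is h_c = 4.7 + 1.15117 = 5.85117 m.
A = πr²/2 = π × 2²/2 = 6.28319 m².
Resultant F = γ·h_c·A = 7.95591 × 5.85117 × 6.28319 = 292.491 kN.

F ≈ 292.5 kN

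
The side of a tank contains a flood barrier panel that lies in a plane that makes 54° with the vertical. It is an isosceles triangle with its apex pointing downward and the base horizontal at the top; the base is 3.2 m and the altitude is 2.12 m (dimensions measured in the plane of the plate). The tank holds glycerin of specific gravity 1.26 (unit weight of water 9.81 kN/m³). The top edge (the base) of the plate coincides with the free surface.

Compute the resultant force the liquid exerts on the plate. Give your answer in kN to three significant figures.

γ = 1.26 × 9.81 = 12.3606 kN/m³.
The plate makes 54° with the vertical, i.e. θ = 90° − 54° = 36° to the horizontal. Measuring y along the incline from the free-surface line, vertical depth h = y·sinθ with sinθ = 0.587785.
With the apex down, the centroid sits h/3 = 2.12/3 = 0.706667 m below the base (the top edge), so y_c = 0.706667 m and h_c = 0.706667 × 0.587785 = 0.415368 m.
A = ½ × 3.2 × 2.12 = 3.392 m².
Resultant F = γ·h_c·A = 12.3606 × 0.415368 × 3.392 = 17.4152 kN.

F ≈ 17.4 kN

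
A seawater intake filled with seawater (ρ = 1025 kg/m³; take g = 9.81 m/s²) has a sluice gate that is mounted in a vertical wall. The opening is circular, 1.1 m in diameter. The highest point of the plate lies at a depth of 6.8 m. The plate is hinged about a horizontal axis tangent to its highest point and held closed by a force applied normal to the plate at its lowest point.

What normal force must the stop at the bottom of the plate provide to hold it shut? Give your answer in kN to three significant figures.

γ = ρg = 1025 × 9.81 / 1000 = 10.05525 kN/m³.
The centroid is at the centre, 0.55 m below the top of the plate, so the centroid depth is h_c = 6.8 + 0.55 = 7.35 m.
A = π(0.55)² = 0.950332 m².
Resultant F = γ·h_c·A = 10.05525 × 7.35 × 0.950332 = 70.2353 kN.
I_c = πr⁴/4 = π × 0.55⁴/4 = 0.0718688 m⁴.
Centre of pressure: y_p = y_c + I_c/(y_c·A) = 7.35 + 0.0718688/(7.35 × 0.950332) = 7.35 + 0.0102891 = 7.36029 m along the plane.
The resultant acts 0.55 + 0.0102891 = 0.560289 m (along the plate) below the hinge at the top edge, so the moment about the hinge is M = F × 0.560289 = 70.2353 × 0.560289 = 39.3521 kN·m.
A normal force at the bottom, 1.1 m from the hinge, must supply this moment: P = 39.3521/1.1 = 35.7746 kN.

P ≈ 35.8 kN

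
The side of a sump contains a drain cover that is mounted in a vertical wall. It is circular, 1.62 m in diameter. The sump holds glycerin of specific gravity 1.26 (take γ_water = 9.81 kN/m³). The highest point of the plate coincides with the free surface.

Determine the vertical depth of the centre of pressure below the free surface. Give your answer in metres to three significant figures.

h_p = 1.01 m

γ = 1.26 × 9.81 = 12.3606 kN/m³.
The centroid is at the centre, 0.81 m below the top of the plate, so the centroid depth is h_c = 0.81 m.
A = π(0.81)² = 2.0612 m².
Resultant F = γ·h_c·A = 12.3606 × 0.81 × 2.0612 = 20.6369 kN.
I_c = πr⁴/4 = π × 0.81⁴/4 = 0.338088 m⁴.
Centre of pressure: y_p = y_c + I_c/(y_c·A) = 0.81 + 0.338088/(0.81 × 2.0612) = 0.81 + 0.2025 = 1.0125 m along the plane.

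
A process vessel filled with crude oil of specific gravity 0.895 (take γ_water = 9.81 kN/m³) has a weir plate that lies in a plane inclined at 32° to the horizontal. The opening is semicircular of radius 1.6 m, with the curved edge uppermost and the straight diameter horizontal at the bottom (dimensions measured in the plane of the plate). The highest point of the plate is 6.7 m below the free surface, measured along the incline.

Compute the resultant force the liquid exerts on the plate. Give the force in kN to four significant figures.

F ≈ 142.6 kN

γ = 0.895 × 9.81 = 8.77995 kN/m³.
Let θ = 32° be the plate's angle to the horizontal; measure y along the incline from where the plane meets the free surface. Vertical depth h = y·sinθ with sinθ = 0.529919.
The centroid lies 4r/(3π) = 0.679061 m above the diameter, so r − 4r/(3π) = 1.6 − 0.679061 = 0.920939 m below the topmost point, so y_c = 6.7 + 0.920939 = 7.62094 m and h_c = 7.62094 × 0.529919 = 4.03848 m.
A = πr²/2 = π × 1.6²/2 = 4.02124 m².
Resultant F = γ·h_c·A = 8.77995 × 4.03848 × 4.02124 = 142.584 kN.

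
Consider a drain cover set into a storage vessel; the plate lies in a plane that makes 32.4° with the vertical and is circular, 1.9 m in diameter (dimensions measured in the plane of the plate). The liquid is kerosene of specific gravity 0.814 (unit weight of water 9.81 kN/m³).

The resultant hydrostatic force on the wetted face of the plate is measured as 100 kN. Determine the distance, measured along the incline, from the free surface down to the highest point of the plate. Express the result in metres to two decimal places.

y_top ≈ 4.28 m

γ = 0.814 × 9.81 = 7.98534 kN/m³.
A = π(0.95)² = 2.83529 m².
From F = γ·h_c·A, the centroid depth is h_c = 100/(7.98534 × 2.83529) = 4.41681 m.
The plate makes 32.4° with the vertical, i.e. θ = 90° − 32.4° = 57.6° to the horizontal. Measuring y along the incline from the free-surface line, vertical depth h = y·sinθ with sinθ = 0.844328.
Along the incline, y_c = h_c/sinθ = 4.41681/0.844328 = 5.23115 m.
The centroid is at the centre, 0.95 m below the top of the plate, so the highest point sits at y_top = 5.23115 − 0.95 = 4.28115 m along the incline.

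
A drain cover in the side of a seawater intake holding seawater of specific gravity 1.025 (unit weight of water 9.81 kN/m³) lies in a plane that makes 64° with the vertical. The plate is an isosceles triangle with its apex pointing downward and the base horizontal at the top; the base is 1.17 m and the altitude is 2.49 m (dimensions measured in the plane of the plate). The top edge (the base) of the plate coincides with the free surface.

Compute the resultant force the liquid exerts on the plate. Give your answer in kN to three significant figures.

γ = 1.025 × 9.81 = 10.05525 kN/m³.
The plate makes 64° with the vertical, i.e. θ = 90° − 64° = 26° to the horizontal. Measuring y along the incline from the free-surface line, vertical depth h = y·sinθ with sinθ = 0.438371.
With the apex down, the centroid sits h/3 = 2.49/3 = 0.83 m below the base (the top edge), so y_c = 0.83 m and h_c = 0.83 × 0.438371 = 0.363848 m.
A = ½ × 1.17 × 2.49 = 1.45665 m².
Resultant F = γ·h_c·A = 10.05525 × 0.363848 × 1.45665 = 5.32927 kN.

F ≈ 5.33 kN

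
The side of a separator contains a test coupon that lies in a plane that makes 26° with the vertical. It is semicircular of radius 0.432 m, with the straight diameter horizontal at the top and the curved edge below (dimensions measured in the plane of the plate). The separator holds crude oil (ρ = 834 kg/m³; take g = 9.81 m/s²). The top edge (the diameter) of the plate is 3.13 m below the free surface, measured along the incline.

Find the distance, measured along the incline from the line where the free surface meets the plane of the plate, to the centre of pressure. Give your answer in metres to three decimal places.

γ = ρg = 834 × 9.81 / 1000 = 8.18154 kN/m³.
The plate makes 26° with the vertical, i.e. θ = 90° − 26° = 64° to the horizontal. Measuring y along the incline from the free-surface line, vertical depth h = y·sinθ with sinθ = 0.898794.
The centroid of a semicircle lies 4r/(3π) = 0.183346 m from the diameter, here below the top edge, so y_c = 3.13 + 0.183346 = 3.31335 m and h_c = 3.31335 × 0.898794 = 2.97802 m.
A = πr²/2 = π × 0.432²/2 = 0.293148 m².
Resultant F = γ·h_c·A = 8.18154 × 2.97802 × 0.293148 = 7.14249 kN.
I_c = (π/8 − 8/(9π))·r⁴ = 0.109757 × 0.432⁴ = 0.00382267 m⁴.
Centre of pressure: y_p = y_c + I_c/(y_c·A) = 3.31335 + 0.00382267/(3.31335 × 0.293148) = 3.31335 + 0.00393561 = 3.31729 m along the plane.

y_p = 3.317 m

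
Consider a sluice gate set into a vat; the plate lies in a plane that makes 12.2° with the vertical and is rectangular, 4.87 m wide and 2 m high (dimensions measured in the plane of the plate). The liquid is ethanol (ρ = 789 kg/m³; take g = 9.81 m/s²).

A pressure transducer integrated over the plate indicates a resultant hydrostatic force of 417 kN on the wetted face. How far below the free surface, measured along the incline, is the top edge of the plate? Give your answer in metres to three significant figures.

γ = ρg = 789 × 9.81 / 1000 = 7.74009 kN/m³.
A = 4.87 × 2 = 9.74 m².
From F = γ·h_c·A, the centroid depth is h_c = 417/(7.74009 × 9.74) = 5.53135 m.
The plate makes 12.2° with the vertical, i.e. θ = 90° − 12.2° = 77.8° to the horizontal. Measuring y along the incline from the free-surface line, vertical depth h = y·sinθ with sinθ = 0.977416.
Along the incline, y_c = h_c/sinθ = 5.53135/0.977416 = 5.65916 m.
The centroid lies 2/2 = 1 m below the top edge, so the top edge sits at y_top = 5.65916 − 1 = 4.65916 m along the incline.

y_top ≈ 4.66 m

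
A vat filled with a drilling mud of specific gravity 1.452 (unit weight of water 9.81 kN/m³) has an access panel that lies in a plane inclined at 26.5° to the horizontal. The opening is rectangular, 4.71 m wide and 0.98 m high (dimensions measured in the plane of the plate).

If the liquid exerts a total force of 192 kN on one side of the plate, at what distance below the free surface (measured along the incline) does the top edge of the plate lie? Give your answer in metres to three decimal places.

γ = 1.452 × 9.81 = 14.24412 kN/m³.
A = 4.71 × 0.98 = 4.6158 m².
From F = γ·h_c·A, the centroid depth is h_c = 192/(14.24412 × 4.6158) = 2.92024 m.
Let θ = 26.5° be the plate's angle to the horizontal; measure y along the incline from where the plane meets the free surface. Vertical depth h = y·sinθ with sinθ = 0.446198.
Along the incline, y_c = h_c/sinθ = 2.92024/0.446198 = 6.54472 m.
The centroid lies 0.98/2 = 0.49 m below the top edge, so the top edge sits at y_top = 6.54472 − 0.49 = 6.05472 m along the incline.

y_top ≈ 6.055 m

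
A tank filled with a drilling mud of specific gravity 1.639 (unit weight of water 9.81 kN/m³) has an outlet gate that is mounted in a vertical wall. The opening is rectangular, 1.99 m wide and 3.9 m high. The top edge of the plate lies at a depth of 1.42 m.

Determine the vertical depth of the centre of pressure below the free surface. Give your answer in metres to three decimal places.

h_p = 3.746 m

γ = 1.639 × 9.81 = 16.07859 kN/m³.
The centroid lies 3.9/2 = 1.95 m below the top edge, so the centroid depth is h_c = 1.42 + 1.95 = 3.37 m.
A = 1.99 × 3.9 = 7.761 m².
Resultant F = γ·h_c·A = 16.07859 × 3.37 × 7.761 = 420.529 kN.
I_c = b·h³/12 = 1.99 × 3.9³/12 = 9.83707 m⁴.
Centre of pressure: y_p = y_c + I_c/(y_c·A) = 3.37 + 9.83707/(3.37 × 7.761) = 3.37 + 0.376113 = 3.74611 m along the plane.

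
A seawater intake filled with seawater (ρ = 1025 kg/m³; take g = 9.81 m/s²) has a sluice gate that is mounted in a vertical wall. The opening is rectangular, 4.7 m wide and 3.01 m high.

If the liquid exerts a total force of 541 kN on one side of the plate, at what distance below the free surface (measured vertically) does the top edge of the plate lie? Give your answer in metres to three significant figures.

d_top ≈ 2.30 m

γ = ρg = 1025 × 9.81 / 1000 = 10.05525 kN/m³.
A = 4.7 × 3.01 = 14.147 m².
From F = γ·h_c·A, the centroid depth is h_c = 541/(10.05525 × 14.147) = 3.80312 m.
The centroid lies 3.01/2 = 1.505 m below the top edge, so the top edge sits at h_top = 3.80312 − 1.505 = 2.29812 m below the surface.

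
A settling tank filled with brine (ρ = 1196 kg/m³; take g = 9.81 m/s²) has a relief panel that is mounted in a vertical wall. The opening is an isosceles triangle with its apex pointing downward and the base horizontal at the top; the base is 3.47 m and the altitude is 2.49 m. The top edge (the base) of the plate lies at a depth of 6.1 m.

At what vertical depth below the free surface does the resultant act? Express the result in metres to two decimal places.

γ = ρg = 1196 × 9.81 / 1000 = 11.73276 kN/m³.
With the apex down, the centroid sits h/3 = 2.49/3 = 0.83 m below the base (the top edge), so the centroid depth is h_c = 6.1 + 0.83 = 6.93 m.
A = ½ × 3.47 × 2.49 = 4.32015 m².
Resultant F = γ·h_c·A = 11.73276 × 6.93 × 4.32015 = 351.263 kN.
I_c = b·h³/36 = 3.47 × 2.49³/36 = 1.48808 m⁴.
Centre of pressure: y_p = y_c + I_c/(y_c·A) = 6.93 + 1.48808/(6.93 × 4.32015) = 6.93 + 0.0497043 = 6.9797 m along the plane.

h_p = 6.98 m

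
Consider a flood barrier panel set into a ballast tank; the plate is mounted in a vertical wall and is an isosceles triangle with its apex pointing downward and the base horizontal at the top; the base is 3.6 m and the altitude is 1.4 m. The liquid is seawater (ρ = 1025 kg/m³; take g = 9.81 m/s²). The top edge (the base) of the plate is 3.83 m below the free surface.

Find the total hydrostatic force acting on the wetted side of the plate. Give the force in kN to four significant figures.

γ = ρg = 1025 × 9.81 / 1000 = 10.05525 kN/m³.
With the apex down, the centroid sits h/3 = 1.4/3 = 0.466667 m below the base (the top edge), so the centroid depth is h_c = 3.83 + 0.466667 = 4.29667 m.
A = ½ × 3.6 × 1.4 = 2.52 m².
Resultant F = γ·h_c·A = 10.05525 × 4.29667 × 2.52 = 108.874 kN.

F ≈ 108.9 kN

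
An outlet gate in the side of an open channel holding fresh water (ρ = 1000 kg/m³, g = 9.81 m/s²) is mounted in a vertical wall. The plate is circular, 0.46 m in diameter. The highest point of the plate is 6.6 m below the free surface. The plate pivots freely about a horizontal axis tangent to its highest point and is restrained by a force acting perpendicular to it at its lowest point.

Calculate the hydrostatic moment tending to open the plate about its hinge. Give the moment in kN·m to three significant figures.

M ≈ 2.58 kN·m

γ = ρg = 1000 × 9.81 = 9810 N/m³ = 9.81 kN/m³.
The centroid is at the centre, 0.23 m below the top of the plate, so the centroid depth is h_c = 6.6 + 0.23 = 6.83 m.
A = π(0.23)² = 0.16619 m².
Resultant F = γ·h_c·A = 9.81 × 6.83 × 0.16619 = 11.1351 kN.
I_c = πr⁴/4 = π × 0.23⁴/4 = 0.00219787 m⁴.
Centre of pressure: y_p = y_c + I_c/(y_c·A) = 6.83 + 0.00219787/(6.83 × 0.16619) = 6.83 + 0.00193632 = 6.83194 m along the plane.
The resultant acts 0.23 + 0.00193632 = 0.231936 m (along the plate) below the hinge at the top edge, so the moment about the hinge is M = F × 0.231936 = 11.1351 × 0.231936 = 2.58263 kN·m.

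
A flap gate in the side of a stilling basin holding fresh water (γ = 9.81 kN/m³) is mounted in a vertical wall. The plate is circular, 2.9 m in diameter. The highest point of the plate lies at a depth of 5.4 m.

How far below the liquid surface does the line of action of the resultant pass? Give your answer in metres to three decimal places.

h_p = 6.927 m

γ = 9.81 kN/m³.
The centroid is at the centre, 1.45 m below the top of the plate, so the centroid depth is h_c = 5.4 + 1.45 = 6.85 m.
A = π(1.45)² = 6.6052 m².
Resultant F = γ·h_c·A = 9.81 × 6.85 × 6.6052 = 443.86 kN.
I_c = πr⁴/4 = π × 1.45⁴/4 = 3.47186 m⁴.
Centre of pressure: y_p = y_c + I_c/(y_c·A) = 6.85 + 3.47186/(6.85 × 6.6052) = 6.85 + 0.0767336 = 6.92673 m along the plane.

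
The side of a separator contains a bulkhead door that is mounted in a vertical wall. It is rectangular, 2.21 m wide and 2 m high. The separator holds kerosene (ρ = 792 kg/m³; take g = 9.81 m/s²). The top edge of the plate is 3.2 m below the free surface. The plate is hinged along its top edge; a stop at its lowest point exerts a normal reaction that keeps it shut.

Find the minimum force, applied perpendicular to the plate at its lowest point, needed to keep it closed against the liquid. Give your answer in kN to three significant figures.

P ≈ 77.8 kN

γ = ρg = 792 × 9.81 / 1000 = 7.76952 kN/m³.
The centroid lies 2/2 = 1 m below the top edge, so the centroid depth is h_c = 3.2 + 1 = 4.2 m.
A = 2.21 × 2 = 4.42 m².
Resultant F = γ·h_c·A = 7.76952 × 4.2 × 4.42 = 144.233 kN.
I_c = b·h³/12 = 2.21 × 2³/12 = 1.47333 m⁴.
Centre of pressure: y_p = y_c + I_c/(y_c·A) = 4.2 + 1.47333/(4.2 × 4.42) = 4.2 + 0.0793649 = 4.27936 m along the plane.
The resultant acts 1 + 0.0793649 = 1.07936 m (along the plate) below the hinge at the top edge, so the moment about the hinge is M = F × 1.07936 = 144.233 × 1.07936 = 155.679 kN·m.
A normal force at the bottom, 2 m from the hinge, must supply this moment: P = 155.679/2 = 77.8395 kN.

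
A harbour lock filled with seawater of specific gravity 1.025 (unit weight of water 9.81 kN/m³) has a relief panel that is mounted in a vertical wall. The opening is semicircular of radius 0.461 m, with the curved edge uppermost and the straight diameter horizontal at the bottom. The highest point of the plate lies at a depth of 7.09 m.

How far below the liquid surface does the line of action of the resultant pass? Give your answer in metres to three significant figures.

γ = 1.025 × 9.81 = 10.05525 kN/m³.
The centroid lies 4r/(3π) = 0.195654 m above the diameter, so r − 4r/(3π) = 0.461 − 0.195654 = 0.265346 m below the topmost point, so the centroid depth is h_c = 7.09 + 0.265346 = 7.35535 m.
A = πr²/2 = π × 0.461²/2 = 0.333827 m².
Resultant F = γ·h_c·A = 10.05525 × 7.35535 × 0.333827 = 24.6898 kN.
I_c = (π/8 − 8/(9π))·r⁴ = 0.109757 × 0.461⁴ = 0.00495719 m⁴.
Centre of pressure: y_p = y_c + I_c/(y_c·A) = 7.35535 + 0.00495719/(7.35535 × 0.333827) = 7.35535 + 0.00201888 = 7.35737 m along the plane.

h_p = 7.36 m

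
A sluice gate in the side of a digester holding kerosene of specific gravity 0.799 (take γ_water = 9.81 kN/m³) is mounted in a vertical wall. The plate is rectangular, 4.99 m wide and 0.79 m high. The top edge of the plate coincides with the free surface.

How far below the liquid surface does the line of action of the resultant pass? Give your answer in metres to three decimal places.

h_p = 0.527 m

γ = 0.799 × 9.81 = 7.83819 kN/m³.
The centroid lies 0.79/2 = 0.395 m below the top edge, so the centroid depth is h_c = 0.395 m.
A = 4.99 × 0.79 = 3.9421 m².
Resultant F = γ·h_c·A = 7.83819 × 0.395 × 3.9421 = 12.2051 kN.
I_c = b·h³/12 = 4.99 × 0.79³/12 = 0.205022 m⁴.
Centre of pressure: y_p = y_c + I_c/(y_c·A) = 0.395 + 0.205022/(0.395 × 3.9421) = 0.395 + 0.131667 = 0.526667 m along the plane.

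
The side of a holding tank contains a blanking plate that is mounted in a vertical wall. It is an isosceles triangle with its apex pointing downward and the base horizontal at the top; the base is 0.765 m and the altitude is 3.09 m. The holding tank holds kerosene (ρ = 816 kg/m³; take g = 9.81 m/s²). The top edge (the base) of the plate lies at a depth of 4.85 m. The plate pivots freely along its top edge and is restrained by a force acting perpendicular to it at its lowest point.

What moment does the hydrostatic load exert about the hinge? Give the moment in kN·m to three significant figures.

M ≈ 62.3 kN·m

γ = ρg = 816 × 9.81 / 1000 = 8.00496 kN/m³.
With the apex down, the centroid sits h/3 = 3.09/3 = 1.03 m below the base (the top edge), so the centroid depth is h_c = 4.85 + 1.03 = 5.88 m.
A = ½ × 0.765 × 3.09 = 1.18192 m².
Resultant F = γ·h_c·A = 8.00496 × 5.88 × 1.18192 = 55.632 kN.
I_c = b·h³/36 = 0.765 × 3.09³/36 = 0.626952 m⁴.
Centre of pressure: y_p = y_c + I_c/(y_c·A) = 5.88 + 0.626952/(5.88 × 1.18192) = 5.88 + 0.0902129 = 5.97021 m along the plane.
The resultant acts 1.03 + 0.0902129 = 1.12021 m (along the plate) below the hinge at the top edge, so the moment about the hinge is M = F × 1.12021 = 55.632 × 1.12021 = 62.3195 kN·m.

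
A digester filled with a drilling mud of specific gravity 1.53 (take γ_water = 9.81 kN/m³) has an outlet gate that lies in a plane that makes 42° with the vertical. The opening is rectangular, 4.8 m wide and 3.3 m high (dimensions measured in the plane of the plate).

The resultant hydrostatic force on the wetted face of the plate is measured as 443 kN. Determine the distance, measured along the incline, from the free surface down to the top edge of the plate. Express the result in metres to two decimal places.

γ = 1.53 × 9.81 = 15.0093 kN/m³.
A = 4.8 × 3.3 = 15.84 m².
From F = γ·h_c·A, the centroid depth is h_c = 443/(15.0093 × 15.84) = 1.86332 m.
The plate makes 42° with the vertical, i.e. θ = 90° − 42° = 48° to the horizontal. Measuring y along the incline from the free-surface line, vertical depth h = y·sinθ with sinθ = 0.743145.
Along the incline, y_c = h_c/sinθ = 1.86332/0.743145 = 2.50734 m.
The centroid lies 3.3/2 = 1.65 m below the top edge, so the top edge sits at y_top = 2.50734 − 1.65 = 0.85734 m along the incline.

y_top ≈ 0.86 m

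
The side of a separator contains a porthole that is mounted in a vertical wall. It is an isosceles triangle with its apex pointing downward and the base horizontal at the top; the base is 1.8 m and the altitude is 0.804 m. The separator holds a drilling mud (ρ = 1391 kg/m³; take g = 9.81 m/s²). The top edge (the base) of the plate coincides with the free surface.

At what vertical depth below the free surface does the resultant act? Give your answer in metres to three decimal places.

h_p = 0.402 m

γ = ρg = 1391 × 9.81 / 1000 = 13.64571 kN/m³.
With the apex down, the centroid sits h/3 = 0.804/3 = 0.268 m below the base (the top edge), so the centroid depth is h_c = 0.268 m.
A = ½ × 1.8 × 0.804 = 0.7236 m².
Resultant F = γ·h_c·A = 13.64571 × 0.268 × 0.7236 = 2.64624 kN.
I_c = b·h³/36 = 1.8 × 0.804³/36 = 0.0259859 m⁴.
Centre of pressure: y_p = y_c + I_c/(y_c·A) = 0.268 + 0.0259859/(0.268 × 0.7236) = 0.268 + 0.134 = 0.402 m along the plane.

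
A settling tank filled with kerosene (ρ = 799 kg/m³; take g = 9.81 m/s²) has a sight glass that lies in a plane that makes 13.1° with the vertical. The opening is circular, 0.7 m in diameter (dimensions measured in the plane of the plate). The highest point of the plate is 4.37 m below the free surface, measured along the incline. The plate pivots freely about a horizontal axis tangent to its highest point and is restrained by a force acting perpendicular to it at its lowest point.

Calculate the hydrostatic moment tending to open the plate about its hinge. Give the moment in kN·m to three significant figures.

M ≈ 4.94 kN·m

γ = ρg = 799 × 9.81 / 1000 = 7.83819 kN/m³.
The plate makes 13.1° with the vertical, i.e. θ = 90° − 13.1° = 76.9° to the horizontal. Measuring y along the incline from the free-surface line, vertical depth h = y·sinθ with sinθ = 0.973976.
The centroid is at the centre, 0.35 m below the top of the plate, so y_c = 4.37 + 0.35 = 4.72 m and h_c = 4.72 × 0.973976 = 4.59717 m.
A = π(0.35)² = 0.384845 m².
Resultant F = γ·h_c·A = 7.83819 × 4.59717 × 0.384845 = 13.8673 kN.
I_c = πr⁴/4 = π × 0.35⁴/4 = 0.0117859 m⁴.
Centre of pressure: y_p = y_c + I_c/(y_c·A) = 4.72 + 0.0117859/(4.72 × 0.384845) = 4.72 + 0.00648836 = 4.72649 m along the plane.
The resultant acts 0.35 + 0.00648836 = 0.356488 m (along the plate) below the hinge at the top edge, so the moment about the hinge is M = F × 0.356488 = 13.8673 × 0.356488 = 4.94353 kN·m.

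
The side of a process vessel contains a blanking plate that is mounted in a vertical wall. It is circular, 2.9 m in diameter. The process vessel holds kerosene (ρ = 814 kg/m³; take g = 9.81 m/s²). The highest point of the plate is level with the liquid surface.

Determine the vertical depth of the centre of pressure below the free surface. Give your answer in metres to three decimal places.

h_p = 1.813 m

γ = ρg = 814 × 9.81 / 1000 = 7.98534 kN/m³.
The centroid is at the centre, 1.45 m below the top of the plate, so the centroid depth is h_c = 1.45 m.
A = π(1.45)² = 6.6052 m².
Resultant F = γ·h_c·A = 7.98534 × 1.45 × 6.6052 = 76.4799 kN.
I_c = πr⁴/4 = π × 1.45⁴/4 = 3.47186 m⁴.
Centre of pressure: y_p = y_c + I_c/(y_c·A) = 1.45 + 3.47186/(1.45 × 6.6052) = 1.45 + 0.3625 = 1.8125 m along the plane.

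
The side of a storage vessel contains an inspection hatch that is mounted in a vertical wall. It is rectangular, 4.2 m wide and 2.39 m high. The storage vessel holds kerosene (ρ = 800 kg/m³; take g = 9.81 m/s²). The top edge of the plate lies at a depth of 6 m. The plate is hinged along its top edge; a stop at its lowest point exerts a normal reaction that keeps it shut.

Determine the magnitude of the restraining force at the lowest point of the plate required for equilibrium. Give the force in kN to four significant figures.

P ≈ 299.1 kN

γ = ρg = 800 × 9.81 / 1000 = 7.848 kN/m³.
The centroid lies 2.39/2 = 1.195 m below the top edge, so the centroid depth is h_c = 6 + 1.195 = 7.195 m.
A = 4.2 × 2.39 = 10.038 m².
Resultant F = γ·h_c·A = 7.848 × 7.195 × 10.038 = 566.809 kN.
I_c = b·h³/12 = 4.2 × 2.39³/12 = 4.77817 m⁴.
Centre of pressure: y_p = y_c + I_c/(y_c·A) = 7.195 + 4.77817/(7.195 × 10.038) = 7.195 + 0.0661582 = 7.26116 m along the plane.
The resultant acts 1.195 + 0.0661582 = 1.26116 m (along the plate) below the hinge at the top edge, so the moment about the hinge is M = F × 1.26116 = 566.809 × 1.26116 = 714.837 kN·m.
A normal force at the bottom, 2.39 m from the hinge, must supply this moment: P = 714.837/2.39 = 299.095 kN.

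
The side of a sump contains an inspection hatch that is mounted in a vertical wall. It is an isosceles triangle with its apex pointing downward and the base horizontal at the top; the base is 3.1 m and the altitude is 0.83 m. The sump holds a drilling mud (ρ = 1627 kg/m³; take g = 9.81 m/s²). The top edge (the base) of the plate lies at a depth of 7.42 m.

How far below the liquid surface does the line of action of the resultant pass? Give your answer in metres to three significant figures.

γ = ρg = 1627 × 9.81 / 1000 = 15.96087 kN/m³.
With the apex down, the centroid sits h/3 = 0.83/3 = 0.276667 m below the base (the top edge), so the centroid depth is h_c = 7.42 + 0.276667 = 7.69667 m.
A = ½ × 3.1 × 0.83 = 1.2865 m².
Resultant F = γ·h_c·A = 15.96087 × 7.69667 × 1.2865 = 158.041 kN.
I_c = b·h³/36 = 3.1 × 0.83³/36 = 0.0492372 m⁴.
Centre of pressure: y_p = y_c + I_c/(y_c·A) = 7.69667 + 0.0492372/(7.69667 × 1.2865) = 7.69667 + 0.00497257 = 7.70164 m along the plane.

h_p = 7.70 m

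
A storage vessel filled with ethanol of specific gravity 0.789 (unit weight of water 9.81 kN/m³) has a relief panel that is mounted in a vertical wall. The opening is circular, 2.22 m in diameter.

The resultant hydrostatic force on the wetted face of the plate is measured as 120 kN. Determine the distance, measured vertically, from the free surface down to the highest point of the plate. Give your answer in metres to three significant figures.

d_top ≈ 2.90 m

γ = 0.789 × 9.81 = 7.74009 kN/m³.
A = π(1.11)² = 3.87076 m².
From F = γ·h_c·A, the centroid depth is h_c = 120/(7.74009 × 3.87076) = 4.00534 m.
The centroid is at the centre, 1.11 m below the top of the plate, so the highest point sits at h_top = 4.00534 − 1.11 = 2.89534 m below the surface.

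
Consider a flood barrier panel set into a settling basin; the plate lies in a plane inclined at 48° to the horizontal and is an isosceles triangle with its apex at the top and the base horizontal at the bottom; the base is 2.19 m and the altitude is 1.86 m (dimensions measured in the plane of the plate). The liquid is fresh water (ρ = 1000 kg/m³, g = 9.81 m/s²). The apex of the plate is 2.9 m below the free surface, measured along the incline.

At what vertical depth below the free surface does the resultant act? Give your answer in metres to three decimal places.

γ = ρg = 1000 × 9.81 = 9810 N/m³ = 9.81 kN/m³.
Let θ = 48° be the plate's angle to the horizontal; measure y along the incline from where the plane meets the free surface. Vertical depth h = y·sinθ with sinθ = 0.743145.
With the apex up, the centroid sits 2h/3 = 2 × 1.86/3 = 1.24 m below the apex, so y_c = 2.9 + 1.24 = 4.14 m and h_c = 4.14 × 0.743145 = 3.07662 m.
A = ½ × 2.19 × 1.86 = 2.0367 m².
Resultant F = γ·h_c·A = 9.81 × 3.07662 × 2.0367 = 61.471 kN.
I_c = b·h³/36 = 2.19 × 1.86³/36 = 0.391454 m⁴.
Centre of pressure: y_p = y_c + I_c/(y_c·A) = 4.14 + 0.391454/(4.14 × 2.0367) = 4.14 + 0.0464252 = 4.18643 m along the plane.
Vertically, h_p = y_p·sinθ = 4.18643 × 0.743145 = 3.11112 m.

h_p = 3.111 m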